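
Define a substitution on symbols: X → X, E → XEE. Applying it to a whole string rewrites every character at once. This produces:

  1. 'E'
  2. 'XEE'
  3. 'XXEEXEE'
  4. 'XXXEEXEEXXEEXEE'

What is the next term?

XXXXEEXEEXXEEXEEXXXEEXEEXXEEXEE

φ(XXXEEXEEXXEEXEE) expands symbol-by-symbol to X X X XEE XEE X XEE XEE X X XEE XEE X XEE XEE; joining the 15 pieces gives the next term.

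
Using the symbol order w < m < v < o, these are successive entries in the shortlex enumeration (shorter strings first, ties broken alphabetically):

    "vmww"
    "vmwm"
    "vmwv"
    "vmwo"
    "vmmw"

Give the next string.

vmmm

Treat vmmw as a base-4 numeral over the given alphabet and add one, carrying through any trailing o's.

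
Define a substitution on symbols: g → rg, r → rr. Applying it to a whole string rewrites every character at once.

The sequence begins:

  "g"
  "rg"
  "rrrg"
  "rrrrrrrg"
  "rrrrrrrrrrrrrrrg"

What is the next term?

Replace each of the 16 characters of rrrrrrrrrrrrrrrg in place — rr rr rr rr rr rr rr rr rr rr rr rr rr rr rr rg — and concatenate.

rrrrrrrrrrrrrrrrrrrrrrrrrrrrrrrg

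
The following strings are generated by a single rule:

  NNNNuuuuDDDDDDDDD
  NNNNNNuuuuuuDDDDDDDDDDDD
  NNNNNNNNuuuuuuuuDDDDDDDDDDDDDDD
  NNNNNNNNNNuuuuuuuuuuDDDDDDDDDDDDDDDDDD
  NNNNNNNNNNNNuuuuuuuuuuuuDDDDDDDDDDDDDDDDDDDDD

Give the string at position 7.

NNNNNNNNNNNNNNNNuuuuuuuuuuuuuuuuDDDDDDDDDDDDDDDDDDDDDDDDDDD

Term n consists of 2n N's, followed by 2n u's, followed by 3n+3 D's, where the shown terms are n = 2, 3, 4, 5, 6.
Setting n = 8 gives 16, 16, 27 characters in each block.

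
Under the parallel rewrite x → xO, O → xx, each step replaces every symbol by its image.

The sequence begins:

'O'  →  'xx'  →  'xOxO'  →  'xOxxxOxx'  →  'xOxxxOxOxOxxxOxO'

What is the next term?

Applying the rule to each of the 16 symbols of xOxxxOxOxOxxxOxO gives the pieces xO xx xO xO xO xx xO xx xO xx xO xO xO xx xO xx, which concatenate to the answer.

xOxxxOxOxOxxxOxxxOxxxOxOxOxxxOxx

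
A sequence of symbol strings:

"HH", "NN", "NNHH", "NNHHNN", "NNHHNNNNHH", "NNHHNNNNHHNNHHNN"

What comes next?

NNHHNNNNHHNNHHNNNNHHNNNNHH

From term 3 onward, concatenate the last term with the second-to-last: NN·HH = NNHH, NNHH·NN = NNHHNN, …
The next term joins NNHHNNNNHHNNHHNN and NNHHNNNNHH.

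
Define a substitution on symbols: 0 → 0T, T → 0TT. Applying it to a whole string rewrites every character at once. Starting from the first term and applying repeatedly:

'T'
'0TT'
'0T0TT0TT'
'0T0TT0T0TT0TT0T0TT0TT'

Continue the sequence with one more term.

φ(0T0TT0T0TT0TT0T0TT0TT) expands symbol-by-symbol to 0T 0TT 0T 0TT 0TT 0T 0TT 0T 0TT 0TT 0T 0TT 0TT 0T 0TT 0T 0TT 0TT 0T 0TT 0TT; joining the 21 pieces gives the next term.

0T0TT0T0TT0TT0T0TT0T0TT0TT0T0TT0TT0T0TT0T0TT0TT0T0TT0TT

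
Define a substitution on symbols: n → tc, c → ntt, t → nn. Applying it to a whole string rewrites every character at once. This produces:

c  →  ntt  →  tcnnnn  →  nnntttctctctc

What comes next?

Applying the rule to each of the 13 symbols of nnntttctctctc gives the pieces tc tc tc nn nn nn ntt nn ntt nn ntt nn ntt, which concatenate to the answer.

tctctcnnnnnnnttnnnttnnnttnnntt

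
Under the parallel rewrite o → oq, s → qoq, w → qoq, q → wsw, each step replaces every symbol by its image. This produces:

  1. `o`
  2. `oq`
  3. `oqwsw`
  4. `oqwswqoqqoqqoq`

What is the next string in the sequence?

oqwswqoqqoqqoqwswoqwswwswoqwswwswoqwsw

Replace each of the 14 characters of oqwswqoqqoqqoq in place — oq wsw qoq qoq qoq wsw oq wsw wsw oq wsw wsw oq wsw — and concatenate.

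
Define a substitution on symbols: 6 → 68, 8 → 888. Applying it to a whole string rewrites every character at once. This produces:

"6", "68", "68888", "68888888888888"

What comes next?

68888888888888888888888888888888888888888

Applying the rule to each of the 14 symbols of 68888888888888 gives the pieces 68 888 888 888 888 888 888 888 888 888 888 888 888 888, which concatenate to the answer.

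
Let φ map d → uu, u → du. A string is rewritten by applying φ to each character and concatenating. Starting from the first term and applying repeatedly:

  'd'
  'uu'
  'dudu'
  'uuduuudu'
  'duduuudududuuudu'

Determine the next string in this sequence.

uuduuudududuuuduuuduuudududuuudu

φ(duduuudududuuudu) expands symbol-by-symbol to uu du uu du du du uu du uu du uu du du du uu du; joining the 16 pieces gives the next term.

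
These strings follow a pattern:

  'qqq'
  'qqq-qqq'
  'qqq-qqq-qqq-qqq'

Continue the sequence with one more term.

s(k+1) = s(k)·-·s(k) — each term doubles the last with '-' between the halves.
Doubling qqq-qqq-qqq-qqq with '-' between the halves:

qqq-qqq-qqq-qqq-qqq-qqq-qqq-qqq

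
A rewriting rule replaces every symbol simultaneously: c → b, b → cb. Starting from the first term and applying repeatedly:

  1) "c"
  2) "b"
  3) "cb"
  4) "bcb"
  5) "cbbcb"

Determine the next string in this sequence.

bcbcbbcb

Apply φ to cbbcb symbol by symbol: c→b, b→cb, b→cb, c→b, b→cb; joined: b cb cb b cb.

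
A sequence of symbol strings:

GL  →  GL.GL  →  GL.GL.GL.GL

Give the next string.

GL.GL.GL.GL.GL.GL.GL.GL

Each string is two copies of the previous one joined by '.'.
So the next term is two copies of GL.GL.GL.GL with '.' between the halves.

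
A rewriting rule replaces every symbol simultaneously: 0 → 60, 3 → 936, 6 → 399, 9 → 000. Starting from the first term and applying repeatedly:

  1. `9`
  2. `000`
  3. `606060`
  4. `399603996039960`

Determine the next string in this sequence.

936000000399609360000003996093600000039960

Replace each of the 15 characters of 399603996039960 in place — 936 000 000 399 60 936 000 000 399 60 936 000 000 399 60 — and concatenate.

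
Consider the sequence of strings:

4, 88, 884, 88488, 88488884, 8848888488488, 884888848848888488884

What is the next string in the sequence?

8848888488488884888848848888488488

This is a Fibonacci-style word recurrence s(k) = s(k−1)·s(k−2): e.g. 88·4 = 884.
So term 8 is 884888848848888488884·8848888488488.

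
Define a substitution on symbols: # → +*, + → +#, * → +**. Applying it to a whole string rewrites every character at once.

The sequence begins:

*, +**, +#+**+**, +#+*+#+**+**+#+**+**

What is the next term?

Replace each of the 20 characters of +#+*+#+**+**+#+**+** in place — +# +* +# +** +# +* +# +** +** +# +** +** +# +* +# +** +** +# +** +** — and concatenate.

+#+*+#+**+#+*+#+**+**+#+**+**+#+*+#+**+**+#+**+**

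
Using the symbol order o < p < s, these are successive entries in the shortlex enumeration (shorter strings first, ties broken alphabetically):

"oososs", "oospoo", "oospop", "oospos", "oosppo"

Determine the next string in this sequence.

oosppp

Find the rightmost character of oosppo below s, bump it to the next letter, and reset everything to its right to o.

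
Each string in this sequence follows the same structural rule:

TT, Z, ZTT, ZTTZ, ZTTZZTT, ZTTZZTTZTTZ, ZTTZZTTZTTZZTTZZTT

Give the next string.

ZTTZZTTZTTZZTTZZTTZTTZZTTZTTZ

This is a Fibonacci-style word recurrence s(k) = s(k−1)·s(k−2): e.g. Z·TT = ZTT.
So term 8 is ZTTZZTTZTTZZTTZZTT·ZTTZZTTZTTZ.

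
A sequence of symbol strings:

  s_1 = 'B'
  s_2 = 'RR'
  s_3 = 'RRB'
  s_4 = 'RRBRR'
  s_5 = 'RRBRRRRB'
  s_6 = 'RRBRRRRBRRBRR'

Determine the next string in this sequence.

RRBRRRRBRRBRRRRBRRRRB

This is a Fibonacci-style word recurrence s(k) = s(k−1)·s(k−2): e.g. RR·B = RRB.
The next term joins RRBRRRRBRRBRR and RRBRRRRB.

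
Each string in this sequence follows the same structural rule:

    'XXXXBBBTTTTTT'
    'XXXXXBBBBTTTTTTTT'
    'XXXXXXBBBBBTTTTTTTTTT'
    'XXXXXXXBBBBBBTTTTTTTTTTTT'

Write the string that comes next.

XXXXXXXXBBBBBBBTTTTTTTTTTTTTT

Each string has the form X^{n+1} B^{n} T^{2n}, where the shown terms are n = 3, 4, 5, 6.
For the next term, n = 7, so the run lengths are 8, 7, 14.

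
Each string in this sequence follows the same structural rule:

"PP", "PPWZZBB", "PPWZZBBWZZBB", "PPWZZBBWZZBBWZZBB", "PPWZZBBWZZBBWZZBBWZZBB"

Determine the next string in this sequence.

The strings grow by a fixed suffix WZZBB each time.
Applying this once more to PPWZZBBWZZBBWZZBBWZZBB:

PPWZZBBWZZBBWZZBBWZZBBWZZBB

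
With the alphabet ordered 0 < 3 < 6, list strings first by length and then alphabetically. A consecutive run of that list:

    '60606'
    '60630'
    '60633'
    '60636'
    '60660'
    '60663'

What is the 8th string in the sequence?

Continuing the enumeration 2 steps past 60663: 60663 → 60666 → (answer).

63000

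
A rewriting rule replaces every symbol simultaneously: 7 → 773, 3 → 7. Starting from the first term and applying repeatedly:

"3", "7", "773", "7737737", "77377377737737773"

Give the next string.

Applying the rule to each of the 17 symbols of 77377377737737773 gives the pieces 773 773 7 773 773 7 773 773 773 7 773 773 7 773 773 773 7, which concatenate to the answer.

77377377737737773773773777377377737737737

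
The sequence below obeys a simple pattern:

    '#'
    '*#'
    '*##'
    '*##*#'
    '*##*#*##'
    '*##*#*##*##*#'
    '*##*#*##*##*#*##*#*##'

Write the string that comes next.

From term 3 onward, concatenate the last term with the second-to-last: *#·# = *##, *##·*# = *##*#, …
So term 8 is *##*#*##*##*#*##*#*##·*##*#*##*##*#.

*##*#*##*##*#*##*#*##*##*#*##*##*#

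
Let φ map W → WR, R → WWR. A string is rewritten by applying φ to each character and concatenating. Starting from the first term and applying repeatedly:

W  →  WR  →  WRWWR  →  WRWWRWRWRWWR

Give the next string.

Rewriting each symbol of WRWWRWRWRWWR: W→WR, R→WWR, W→WR, W→WR, R→WWR, W→WR, R→WWR, W→WR, R→WWR, W→WR, W→WR, R→WWR, which concatenates to WR WWR WR WR WWR WR WWR WR WWR WR WR WWR.

WRWWRWRWRWWRWRWWRWRWWRWRWRWWR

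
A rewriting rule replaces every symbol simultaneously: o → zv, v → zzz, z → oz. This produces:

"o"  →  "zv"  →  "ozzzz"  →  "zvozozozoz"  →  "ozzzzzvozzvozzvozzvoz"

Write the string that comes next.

zvozozozozozzzzzvozozzzzzvozozzzzzvozozzzzzvoz

Applying the rule to each of the 21 symbols of ozzzzzvozzvozzvozzvoz gives the pieces zv oz oz oz oz oz zzz zv oz oz zzz zv oz oz zzz zv oz oz zzz zv oz, which concatenate to the answer.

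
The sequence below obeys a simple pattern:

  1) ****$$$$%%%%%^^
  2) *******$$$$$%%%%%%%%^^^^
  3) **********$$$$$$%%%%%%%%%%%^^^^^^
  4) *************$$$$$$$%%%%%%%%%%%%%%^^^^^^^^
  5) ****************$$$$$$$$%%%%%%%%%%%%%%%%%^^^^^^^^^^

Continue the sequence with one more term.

*******************$$$$$$$$$%%%%%%%%%%%%%%%%%%%%^^^^^^^^^^^^

The n-th term is 3n+1 *'s then n+3 $'s then 3n+2 %'s then 2n ^'s (n = 1, 2, …).
Setting n = 6 gives 19, 9, 20, 12 characters in each block.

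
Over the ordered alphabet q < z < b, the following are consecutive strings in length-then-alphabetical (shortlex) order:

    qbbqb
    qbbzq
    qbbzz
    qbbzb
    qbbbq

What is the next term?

qbbbz

Treat qbbbq as a base-3 numeral over the given alphabet and add one, carrying through any trailing b's.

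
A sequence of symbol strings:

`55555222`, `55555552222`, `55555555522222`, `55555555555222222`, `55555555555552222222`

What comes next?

Each string has the form 5^{2n+1} 2^{n+1}, where the shown terms are n = 2, 3, 4, 5, 6.
At n = 7 the blocks have lengths 15, 8.

55555555555555522222222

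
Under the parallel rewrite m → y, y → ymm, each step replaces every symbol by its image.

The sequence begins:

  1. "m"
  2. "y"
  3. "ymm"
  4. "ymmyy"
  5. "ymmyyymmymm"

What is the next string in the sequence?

ymmyyymmymmymmyyymmyy

Apply φ to ymmyyymmymm symbol by symbol: y→ymm, m→y, m→y, y→ymm, y→ymm, y→ymm, m→y, m→y, y→ymm, m→y, m→y; joined: ymm y y ymm ymm ymm y y ymm y y.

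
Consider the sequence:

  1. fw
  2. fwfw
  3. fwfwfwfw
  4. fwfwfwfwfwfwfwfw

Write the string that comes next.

fwfwfwfwfwfwfwfwfwfwfwfwfwfwfwfw

s(k+1) = s(k)·s(k) — each term doubles the last.
One more doubling of fwfwfwfwfwfwfwfw gives the answer.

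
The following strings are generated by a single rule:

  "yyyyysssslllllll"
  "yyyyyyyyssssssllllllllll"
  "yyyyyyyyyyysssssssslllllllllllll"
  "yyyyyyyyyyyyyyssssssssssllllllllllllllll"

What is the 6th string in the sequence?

Reading off run lengths: y runs 5, 8, 11, 14; s runs 4, 6, 8, 10; l runs 7, 10, 13, 16 — each is linear in n, where the shown terms are n = 2, 3, 4, 5.
Setting n = 7 gives 20, 14, 22 characters in each block.

yyyyyyyyyyyyyyyyyyyyssssssssssssssllllllllllllllllllllll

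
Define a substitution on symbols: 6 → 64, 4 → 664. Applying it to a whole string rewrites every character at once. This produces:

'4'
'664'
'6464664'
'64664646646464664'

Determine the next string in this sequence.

Rewriting the 17 symbols of 64664646646464664 one by one yields 64 664 64 64 664 64 664 64 64 664 64 664 64 664 64 64 664; concatenated:

64664646466464664646466464664646646464664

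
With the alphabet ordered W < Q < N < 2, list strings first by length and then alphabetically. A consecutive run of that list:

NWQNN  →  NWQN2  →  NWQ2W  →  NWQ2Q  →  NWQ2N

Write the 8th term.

Stepping forward 3 times from NWQ2N: NWQ2N → NWQ22 → NWNWW, then the target.

NWNWQ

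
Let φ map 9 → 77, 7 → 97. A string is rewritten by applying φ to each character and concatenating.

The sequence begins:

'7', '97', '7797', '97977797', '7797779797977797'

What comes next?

97977797979777977797779797977797

Replace each of the 16 characters of 7797779797977797 in place — 97 97 77 97 97 97 77 97 77 97 77 97 97 97 77 97 — and concatenate.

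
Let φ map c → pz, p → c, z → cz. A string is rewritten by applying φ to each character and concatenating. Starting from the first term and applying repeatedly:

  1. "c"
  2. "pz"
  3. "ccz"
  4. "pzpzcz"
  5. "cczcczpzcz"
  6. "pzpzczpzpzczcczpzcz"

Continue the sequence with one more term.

Rewriting the 19 symbols of pzpzczpzpzczcczpzcz one by one yields c cz c cz pz cz c cz c cz pz cz pz pz cz c cz pz cz; concatenated:

cczcczpzczcczcczpzczpzpzczcczpzcz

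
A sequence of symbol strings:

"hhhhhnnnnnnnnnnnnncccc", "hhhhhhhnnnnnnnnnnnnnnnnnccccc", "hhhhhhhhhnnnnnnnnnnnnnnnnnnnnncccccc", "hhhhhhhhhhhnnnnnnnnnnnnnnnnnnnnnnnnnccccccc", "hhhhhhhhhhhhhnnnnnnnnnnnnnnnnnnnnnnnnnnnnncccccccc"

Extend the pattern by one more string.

The n-th term is 2n-1 h's then 4n+1 n's then n+1 c's, where the shown terms are n = 3, 4, 5, 6, 7.
At n = 8 the blocks have lengths 15, 33, 9.

hhhhhhhhhhhhhhhnnnnnnnnnnnnnnnnnnnnnnnnnnnnnnnnnccccccccc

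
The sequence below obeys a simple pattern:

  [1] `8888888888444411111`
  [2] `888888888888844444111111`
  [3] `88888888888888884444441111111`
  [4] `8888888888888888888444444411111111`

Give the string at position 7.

8888888888888888888888888888444444444411111111111

Each string has the form 8^{3n+1} 4^{n+1} 1^{n+2}, where the shown terms are n = 3, 4, 5, 6.
For term 7, n = 9, so the run lengths are 28, 10, 11.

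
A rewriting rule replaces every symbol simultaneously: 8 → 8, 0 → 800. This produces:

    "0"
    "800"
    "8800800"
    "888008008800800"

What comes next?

8888008008800800888008008800800

Applying the rule to each of the 15 symbols of 888008008800800 gives the pieces 8 8 8 800 800 8 800 800 8 8 800 800 8 800 800, which concatenate to the answer.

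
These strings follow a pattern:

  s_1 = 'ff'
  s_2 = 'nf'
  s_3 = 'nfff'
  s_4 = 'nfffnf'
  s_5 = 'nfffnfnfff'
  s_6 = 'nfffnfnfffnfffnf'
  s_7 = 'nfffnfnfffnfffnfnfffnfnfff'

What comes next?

nfffnfnfffnfffnfnfffnfnfffnfffnfnfffnfffnf

Each term (from the third on) is the previous term followed by the one before it: term 3 = nf·ff = nfff.
Continuing: nfffnfnfffnfffnfnfffnfnfff · nfffnfnfffnfffnf gives term 8.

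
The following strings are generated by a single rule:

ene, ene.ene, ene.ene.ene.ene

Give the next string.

Each string is two copies of the previous one joined by '.'.
So the next term is two copies of ene.ene.ene.ene with '.' between the halves.

ene.ene.ene.ene.ene.ene.ene.ene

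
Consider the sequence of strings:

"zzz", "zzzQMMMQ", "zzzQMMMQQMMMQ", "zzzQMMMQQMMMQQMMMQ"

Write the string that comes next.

The strings grow by a fixed suffix QMMMQ each time.
So the next term is zzzQMMMQQMMMQQMMMQ·QMMMQ.

zzzQMMMQQMMMQQMMMQQMMMQ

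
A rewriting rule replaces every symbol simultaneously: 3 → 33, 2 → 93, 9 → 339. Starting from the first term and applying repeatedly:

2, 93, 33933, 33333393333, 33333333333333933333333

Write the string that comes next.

φ(33333333333333933333333) expands symbol-by-symbol to 33 33 33 33 33 33 33 33 33 33 33 33 33 33 339 33 33 33 33 33 33 33 33; joining the 23 pieces gives the next term.

33333333333333333333333333333393333333333333333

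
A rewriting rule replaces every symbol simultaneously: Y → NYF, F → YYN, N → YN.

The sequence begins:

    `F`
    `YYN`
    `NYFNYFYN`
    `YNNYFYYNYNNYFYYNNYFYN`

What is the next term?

φ(YNNYFYYNYNNYFYYNNYFYN) expands symbol-by-symbol to NYF YN YN NYF YYN NYF NYF YN NYF YN YN NYF YYN NYF NYF YN YN NYF YYN NYF YN; joining the 21 pieces gives the next term.

NYFYNYNNYFYYNNYFNYFYNNYFYNYNNYFYYNNYFNYFYNYNNYFYYNNYFYN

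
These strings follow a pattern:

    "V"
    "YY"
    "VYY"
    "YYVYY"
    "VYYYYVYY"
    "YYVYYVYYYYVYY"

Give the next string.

Each term (from the third on) is the two preceding terms concatenated in order: term 3 = V·YY = VYY.
Continuing: VYYYYVYY · YYVYYVYYYYVYY gives term 7.

VYYYYVYYYYVYYVYYYYVYY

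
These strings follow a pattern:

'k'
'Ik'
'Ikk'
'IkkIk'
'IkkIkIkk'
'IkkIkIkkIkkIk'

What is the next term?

IkkIkIkkIkkIkIkkIkIkk

This is a Fibonacci-style word recurrence s(k) = s(k−1)·s(k−2): e.g. Ik·k = Ikk.
The next term joins IkkIkIkkIkkIk and IkkIkIkk.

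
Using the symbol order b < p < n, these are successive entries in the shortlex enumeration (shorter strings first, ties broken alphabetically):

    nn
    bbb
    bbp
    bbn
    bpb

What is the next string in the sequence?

Find the rightmost character of bpb below n, bump it to the next letter, and reset everything to its right to b.

bpp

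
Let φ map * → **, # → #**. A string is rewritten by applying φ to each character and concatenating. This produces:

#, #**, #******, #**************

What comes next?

#******************************

φ(#**************) expands symbol-by-symbol to #** ** ** ** ** ** ** ** ** ** ** ** ** ** **; joining the 15 pieces gives the next term.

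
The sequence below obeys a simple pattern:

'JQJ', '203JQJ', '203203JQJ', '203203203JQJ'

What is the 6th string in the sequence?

Each term is the previous one with 203 prepended.
From 203203203JQJ, 2 further steps: 203203203JQJ → 203203203203JQJ → (answer).

203203203203203JQJ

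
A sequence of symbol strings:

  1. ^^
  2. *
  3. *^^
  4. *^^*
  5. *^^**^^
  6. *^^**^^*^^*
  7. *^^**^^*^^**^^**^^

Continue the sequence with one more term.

Each term (from the third on) is the previous term followed by the one before it: term 3 = *·^^ = *^^.
Continuing: *^^**^^*^^**^^**^^ · *^^**^^*^^* gives term 8.

*^^**^^*^^**^^**^^*^^**^^*^^*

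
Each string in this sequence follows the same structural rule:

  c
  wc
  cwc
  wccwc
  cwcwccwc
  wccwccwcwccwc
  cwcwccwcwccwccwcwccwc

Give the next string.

wccwccwcwccwccwcwccwcwccwccwcwccwc

From term 3 onward, concatenate the second-to-last term with the last: c·wc = cwc, wc·cwc = wccwc, …
So term 8 is wccwccwcwccwc·cwcwccwcwccwccwcwccwc.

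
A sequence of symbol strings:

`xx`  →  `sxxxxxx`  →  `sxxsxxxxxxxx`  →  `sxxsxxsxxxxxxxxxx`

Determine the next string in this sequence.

sxxsxxsxxsxxxxxxxxxxxx

s(k+1) = sxx·s(k)·xx, so each term gains sxx as a prefix and xx as a suffix.
So the next term is sxx·sxxsxxsxxxxxxxxxx·xx.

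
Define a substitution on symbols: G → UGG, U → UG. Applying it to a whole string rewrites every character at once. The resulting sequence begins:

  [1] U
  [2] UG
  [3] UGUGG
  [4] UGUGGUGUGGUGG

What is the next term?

UGUGGUGUGGUGGUGUGGUGUGGUGGUGUGGUGG

φ(UGUGGUGUGGUGG) expands symbol-by-symbol to UG UGG UG UGG UGG UG UGG UG UGG UGG UG UGG UGG; joining the 13 pieces gives the next term.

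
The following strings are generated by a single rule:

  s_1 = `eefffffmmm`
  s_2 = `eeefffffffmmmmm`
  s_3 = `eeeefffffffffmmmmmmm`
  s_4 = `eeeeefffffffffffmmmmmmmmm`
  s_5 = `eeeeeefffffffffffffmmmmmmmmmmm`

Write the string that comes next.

Term n consists of n e's, followed by 2n+1 f's, followed by 2n-1 m's, where the shown terms are n = 2, 3, 4, 5, 6.
At n = 7 the blocks have lengths 7, 15, 13.

eeeeeeefffffffffffffffmmmmmmmmmmmmm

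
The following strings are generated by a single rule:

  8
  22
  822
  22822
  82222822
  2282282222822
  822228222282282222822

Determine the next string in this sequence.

From term 3 onward, concatenate the second-to-last term with the last: 8·22 = 822, 22·822 = 22822, …
The next term joins 2282282222822 and 822228222282282222822.

2282282222822822228222282282222822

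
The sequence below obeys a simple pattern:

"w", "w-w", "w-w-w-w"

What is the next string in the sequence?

Every step duplicates the string with '-' between the halves.
So the next term is two copies of w-w-w-w with '-' between the halves.

w-w-w-w-w-w-w-w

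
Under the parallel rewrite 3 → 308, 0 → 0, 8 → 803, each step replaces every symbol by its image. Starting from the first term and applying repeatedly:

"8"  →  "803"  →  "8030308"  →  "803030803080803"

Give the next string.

φ(803030803080803) expands symbol-by-symbol to 803 0 308 0 308 0 803 0 308 0 803 0 803 0 308; joining the 15 pieces gives the next term.

8030308030808030308080308030308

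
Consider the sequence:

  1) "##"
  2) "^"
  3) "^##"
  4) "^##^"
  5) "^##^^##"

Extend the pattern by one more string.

This is a Fibonacci-style word recurrence s(k) = s(k−1)·s(k−2): e.g. ^·## = ^##.
So term 6 is ^##^^##·^##^.

^##^^##^##^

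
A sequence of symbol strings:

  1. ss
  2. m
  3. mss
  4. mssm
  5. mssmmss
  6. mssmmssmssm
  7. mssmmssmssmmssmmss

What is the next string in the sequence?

From term 3 onward, concatenate the last term with the second-to-last: m·ss = mss, mss·m = mssm, …
The next term joins mssmmssmssmmssmmss and mssmmssmssm.

mssmmssmssmmssmmssmssmmssmssm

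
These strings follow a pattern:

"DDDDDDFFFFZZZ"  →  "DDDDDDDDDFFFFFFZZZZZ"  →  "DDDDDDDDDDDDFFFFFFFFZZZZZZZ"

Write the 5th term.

Term n consists of 3n D's, followed by 2n F's, followed by 2n-1 Z's, where the shown terms are n = 2, 3, 4.
At n = 6 the blocks have lengths 18, 12, 11.

DDDDDDDDDDDDDDDDDDFFFFFFFFFFFFZZZZZZZZZZZ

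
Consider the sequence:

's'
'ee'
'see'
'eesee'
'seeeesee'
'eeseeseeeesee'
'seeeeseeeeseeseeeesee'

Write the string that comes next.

From term 3 onward, concatenate the second-to-last term with the last: s·ee = see, ee·see = eesee, …
The next term joins eeseeseeeesee and seeeeseeeeseeseeeesee.

eeseeseeeeseeseeeeseeeeseeseeeesee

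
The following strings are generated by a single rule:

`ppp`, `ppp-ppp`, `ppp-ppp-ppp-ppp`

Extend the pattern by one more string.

ppp-ppp-ppp-ppp-ppp-ppp-ppp-ppp

Every step duplicates the string with '-' between the halves.
So the next term is two copies of ppp-ppp-ppp-ppp with '-' between the halves.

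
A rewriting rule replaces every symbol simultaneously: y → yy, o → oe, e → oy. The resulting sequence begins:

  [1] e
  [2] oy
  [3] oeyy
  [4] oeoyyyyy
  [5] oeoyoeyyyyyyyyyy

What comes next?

oeoyoeyyoeoyyyyyyyyyyyyyyyyyyyyy

φ(oeoyoeyyyyyyyyyy) expands symbol-by-symbol to oe oy oe yy oe oy yy yy yy yy yy yy yy yy yy yy; joining the 16 pieces gives the next term.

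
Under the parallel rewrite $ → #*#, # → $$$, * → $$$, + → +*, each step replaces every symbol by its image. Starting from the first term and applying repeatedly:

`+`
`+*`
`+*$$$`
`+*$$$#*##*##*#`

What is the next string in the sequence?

+*$$$#*##*##*#$$$$$$$$$$$$$$$$$$$$$$$$$$$

φ(+*$$$#*##*##*#) expands symbol-by-symbol to +* $$$ #*# #*# #*# $$$ $$$ $$$ $$$ $$$ $$$ $$$ $$$ $$$; joining the 14 pieces gives the next term.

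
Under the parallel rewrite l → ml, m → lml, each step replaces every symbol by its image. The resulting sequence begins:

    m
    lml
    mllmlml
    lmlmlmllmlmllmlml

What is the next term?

Applying the rule to each of the 17 symbols of lmlmlmllmlmllmlml gives the pieces ml lml ml lml ml lml ml ml lml ml lml ml ml lml ml lml ml, which concatenate to the answer.

mllmlmllmlmllmlmlmllmlmllmlmlmllmlmllmlml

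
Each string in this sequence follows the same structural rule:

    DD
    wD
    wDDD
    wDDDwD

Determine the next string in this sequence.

wDDDwDwDDD

From term 3 onward, concatenate the last term with the second-to-last: wD·DD = wDDD, wDDD·wD = wDDDwD, …
So term 5 is wDDDwD·wDDD.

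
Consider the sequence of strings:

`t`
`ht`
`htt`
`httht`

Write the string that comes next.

htththtt

Each term (from the third on) is the previous term followed by the one before it: term 3 = ht·t = htt.
Continuing: httht · htt gives term 5.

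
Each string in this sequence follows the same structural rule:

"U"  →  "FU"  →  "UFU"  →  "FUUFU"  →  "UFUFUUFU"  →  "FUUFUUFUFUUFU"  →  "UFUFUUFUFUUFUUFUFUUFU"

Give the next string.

Each term (from the third on) is the two preceding terms concatenated in order: term 3 = U·FU = UFU.
Continuing: FUUFUUFUFUUFU · UFUFUUFUFUUFUUFUFUUFU gives term 8.

FUUFUUFUFUUFUUFUFUUFUFUUFUUFUFUUFU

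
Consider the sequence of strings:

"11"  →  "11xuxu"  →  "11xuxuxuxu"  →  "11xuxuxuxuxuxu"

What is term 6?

The strings grow by a fixed suffix xuxu each time.
From 11xuxuxuxuxuxu, 2 further steps: 11xuxuxuxuxuxu → 11xuxuxuxuxuxuxuxu → (answer).

11xuxuxuxuxuxuxuxuxuxu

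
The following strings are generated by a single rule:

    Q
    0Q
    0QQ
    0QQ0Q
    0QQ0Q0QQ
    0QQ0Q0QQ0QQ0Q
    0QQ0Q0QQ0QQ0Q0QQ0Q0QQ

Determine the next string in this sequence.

0QQ0Q0QQ0QQ0Q0QQ0Q0QQ0QQ0Q0QQ0QQ0Q

From term 3 onward, concatenate the last term with the second-to-last: 0Q·Q = 0QQ, 0QQ·0Q = 0QQ0Q, …
So term 8 is 0QQ0Q0QQ0QQ0Q0QQ0Q0QQ·0QQ0Q0QQ0QQ0Q.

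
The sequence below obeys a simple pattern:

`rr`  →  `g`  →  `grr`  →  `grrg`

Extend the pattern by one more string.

grrggrr

From term 3 onward, concatenate the last term with the second-to-last: g·rr = grr, grr·g = grrg, …
The next term joins grrg and grr.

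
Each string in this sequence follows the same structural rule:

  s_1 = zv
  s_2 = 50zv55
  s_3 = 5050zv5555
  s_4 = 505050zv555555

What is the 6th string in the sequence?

5050505050zv5555555555

s(k+1) = 50·s(k)·55, so each term gains 50 as a prefix and 55 as a suffix.
From 505050zv555555, 2 further steps: 505050zv555555 → 50505050zv55555555 → (answer).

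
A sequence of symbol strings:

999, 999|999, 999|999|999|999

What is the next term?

999|999|999|999|999|999|999|999

s(k+1) = s(k)·|·s(k) — each term doubles the last with '|' between the halves.
So the next term is two copies of 999|999|999|999 with '|' between the halves.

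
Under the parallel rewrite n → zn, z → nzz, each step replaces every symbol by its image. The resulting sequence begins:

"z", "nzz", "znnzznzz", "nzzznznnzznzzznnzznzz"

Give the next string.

znnzznzznzzznnzzznznnzznzzznnzznzznzzznznnzznzzznnzznzz

Applying the rule to each of the 21 symbols of nzzznznnzznzzznnzznzz gives the pieces zn nzz nzz nzz zn nzz zn zn nzz nzz zn nzz nzz nzz zn zn nzz nzz zn nzz nzz, which concatenate to the answer.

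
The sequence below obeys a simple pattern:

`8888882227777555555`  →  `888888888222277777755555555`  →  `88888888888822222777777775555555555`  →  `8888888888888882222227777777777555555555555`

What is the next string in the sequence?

Reading off run lengths: 8 runs 6, 9, 12, 15; 2 runs 3, 4, 5, 6; 7 runs 4, 6, 8, 10; 5 runs 6, 8, 10, 12 — each is linear in n, where the shown terms are n = 2, 3, 4, 5.
At n = 6 the blocks have lengths 18, 7, 12, 14.

888888888888888888222222277777777777755555555555555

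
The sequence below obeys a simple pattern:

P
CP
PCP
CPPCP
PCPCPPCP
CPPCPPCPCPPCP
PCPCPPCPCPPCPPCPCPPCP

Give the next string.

From term 3 onward, concatenate the second-to-last term with the last: P·CP = PCP, CP·PCP = CPPCP, …
So term 8 is CPPCPPCPCPPCP·PCPCPPCPCPPCPPCPCPPCP.

CPPCPPCPCPPCPPCPCPPCPCPPCPPCPCPPCP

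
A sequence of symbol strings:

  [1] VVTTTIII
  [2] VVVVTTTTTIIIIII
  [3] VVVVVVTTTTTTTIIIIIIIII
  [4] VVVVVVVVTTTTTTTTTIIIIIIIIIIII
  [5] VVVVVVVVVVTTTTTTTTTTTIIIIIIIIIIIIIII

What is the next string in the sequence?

VVVVVVVVVVVVTTTTTTTTTTTTTIIIIIIIIIIIIIIIIII

Each string has the form V^{2n} T^{2n+1} I^{3n} (n = 1, 2, …).
At n = 6 the blocks have lengths 12, 13, 18.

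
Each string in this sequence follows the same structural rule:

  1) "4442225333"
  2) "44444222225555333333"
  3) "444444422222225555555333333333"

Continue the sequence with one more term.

Reading off run lengths: 4 runs 3, 5, 7; 2 runs 3, 5, 7; 5 runs 1, 4, 7; 3 runs 3, 6, 9 — each is linear in n (n = 1, 2, …).
For the next term, n = 4, so the run lengths are 9, 9, 10, 12.

4444444442222222225555555555333333333333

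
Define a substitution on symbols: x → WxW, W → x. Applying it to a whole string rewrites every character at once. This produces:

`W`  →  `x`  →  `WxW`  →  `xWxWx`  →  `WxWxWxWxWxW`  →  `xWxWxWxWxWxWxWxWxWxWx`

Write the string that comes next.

WxWxWxWxWxWxWxWxWxWxWxWxWxWxWxWxWxWxWxWxWxW

φ(xWxWxWxWxWxWxWxWxWxWx) expands symbol-by-symbol to WxW x WxW x WxW x WxW x WxW x WxW x WxW x WxW x WxW x WxW x WxW; joining the 21 pieces gives the next term.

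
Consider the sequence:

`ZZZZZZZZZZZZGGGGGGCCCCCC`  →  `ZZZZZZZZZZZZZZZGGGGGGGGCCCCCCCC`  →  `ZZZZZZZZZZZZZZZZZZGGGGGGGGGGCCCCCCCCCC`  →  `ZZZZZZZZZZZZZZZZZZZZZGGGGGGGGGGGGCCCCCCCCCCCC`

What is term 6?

Each string has the form Z^{3n+3} G^{2n} C^{2n}, where the shown terms are n = 3, 4, 5, 6.
At n = 8 the blocks have lengths 27, 16, 16.

ZZZZZZZZZZZZZZZZZZZZZZZZZZZGGGGGGGGGGGGGGGGCCCCCCCCCCCCCCCC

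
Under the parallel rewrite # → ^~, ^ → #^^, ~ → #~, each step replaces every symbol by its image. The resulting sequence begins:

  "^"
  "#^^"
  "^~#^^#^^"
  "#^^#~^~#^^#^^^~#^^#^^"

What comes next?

Applying the rule to each of the 21 symbols of #^^#~^~#^^#^^^~#^^#^^ gives the pieces ^~ #^^ #^^ ^~ #~ #^^ #~ ^~ #^^ #^^ ^~ #^^ #^^ #^^ #~ ^~ #^^ #^^ ^~ #^^ #^^, which concatenate to the answer.

^~#^^#^^^~#~#^^#~^~#^^#^^^~#^^#^^#^^#~^~#^^#^^^~#^^#^^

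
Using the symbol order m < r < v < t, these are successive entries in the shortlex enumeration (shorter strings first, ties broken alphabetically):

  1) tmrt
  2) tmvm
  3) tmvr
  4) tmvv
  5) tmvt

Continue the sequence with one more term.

tmtm

Find the rightmost character of tmvt below t, bump it to the next letter, and reset everything to its right to m.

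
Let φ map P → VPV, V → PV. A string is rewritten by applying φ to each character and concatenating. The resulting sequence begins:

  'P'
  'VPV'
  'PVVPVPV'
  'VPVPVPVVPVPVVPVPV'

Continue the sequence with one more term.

PVVPVPVVPVPVVPVPVPVVPVPVVPVPVPVVPVPVVPVPV

Applying the rule to each of the 17 symbols of VPVPVPVVPVPVVPVPV gives the pieces PV VPV PV VPV PV VPV PV PV VPV PV VPV PV PV VPV PV VPV PV, which concatenate to the answer.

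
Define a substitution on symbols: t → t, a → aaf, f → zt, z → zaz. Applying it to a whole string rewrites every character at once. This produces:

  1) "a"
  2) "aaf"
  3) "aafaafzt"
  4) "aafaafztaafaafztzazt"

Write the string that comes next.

aafaafztaafaafztzaztaafaafztaafaafztzaztzazaafzazt

Applying the rule to each of the 20 symbols of aafaafztaafaafztzazt gives the pieces aaf aaf zt aaf aaf zt zaz t aaf aaf zt aaf aaf zt zaz t zaz aaf zaz t, which concatenate to the answer.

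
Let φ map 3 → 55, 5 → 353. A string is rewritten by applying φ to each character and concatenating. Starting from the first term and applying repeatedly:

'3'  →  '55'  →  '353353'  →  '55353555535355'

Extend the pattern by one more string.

35335355353553533533533535535355353353

φ(55353555535355) expands symbol-by-symbol to 353 353 55 353 55 353 353 353 353 55 353 55 353 353; joining the 14 pieces gives the next term.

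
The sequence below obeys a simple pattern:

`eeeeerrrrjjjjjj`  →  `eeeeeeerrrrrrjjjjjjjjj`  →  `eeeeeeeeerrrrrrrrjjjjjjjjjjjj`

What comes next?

eeeeeeeeeeerrrrrrrrrrjjjjjjjjjjjjjjj

Term n consists of 2n+1 e's, followed by 2n r's, followed by 3n j's, where the shown terms are n = 2, 3, 4.
At n = 5 the blocks have lengths 11, 10, 15.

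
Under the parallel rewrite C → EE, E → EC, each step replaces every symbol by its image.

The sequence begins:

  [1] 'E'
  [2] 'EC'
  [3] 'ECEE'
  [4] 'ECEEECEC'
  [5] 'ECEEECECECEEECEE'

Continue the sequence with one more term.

ECEEECECECEEECEEECEEECECECEEECEC

φ(ECEEECECECEEECEE) expands symbol-by-symbol to EC EE EC EC EC EE EC EE EC EE EC EC EC EE EC EC; joining the 16 pieces gives the next term.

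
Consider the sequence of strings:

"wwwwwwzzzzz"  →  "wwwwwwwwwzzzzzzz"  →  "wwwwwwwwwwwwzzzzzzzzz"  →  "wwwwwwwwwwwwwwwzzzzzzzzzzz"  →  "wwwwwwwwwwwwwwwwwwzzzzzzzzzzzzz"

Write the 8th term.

The n-th term is 3n w's then 2n+1 z's, where the shown terms are n = 2, 3, 4, 5, 6.
At n = 9 the blocks have lengths 27, 19.

wwwwwwwwwwwwwwwwwwwwwwwwwwwzzzzzzzzzzzzzzzzzzz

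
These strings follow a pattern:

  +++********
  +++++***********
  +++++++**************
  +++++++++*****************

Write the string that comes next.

+++++++++++********************

Reading off run lengths: + runs 3, 5, 7, 9; * runs 8, 11, 14, 17 — each is linear in n, where the shown terms are n = 2, 3, 4, 5.
Setting n = 6 gives 11, 20 characters in each block.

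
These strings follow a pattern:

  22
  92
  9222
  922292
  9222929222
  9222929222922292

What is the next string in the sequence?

92229292229222929222929222

From term 3 onward, concatenate the last term with the second-to-last: 92·22 = 9222, 9222·92 = 922292, …
The next term joins 9222929222922292 and 9222929222.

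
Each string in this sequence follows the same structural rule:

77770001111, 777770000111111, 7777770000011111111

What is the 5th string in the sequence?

777777770000000111111111111

Term n consists of n+2 7's, followed by n+1 0's, followed by 2n 1's, where the shown terms are n = 2, 3, 4.
At n = 6 the blocks have lengths 8, 7, 12.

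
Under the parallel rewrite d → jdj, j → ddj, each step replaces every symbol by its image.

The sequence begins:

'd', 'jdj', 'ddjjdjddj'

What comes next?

jdjjdjddjddjjdjddjjdjjdjddj

Expanding ddjjdjddj: d→jdj, d→jdj, j→ddj, j→ddj, d→jdj, j→ddj, d→jdj, d→jdj, j→ddj. Concatenated: jdj jdj ddj ddj jdj ddj jdj jdj ddj.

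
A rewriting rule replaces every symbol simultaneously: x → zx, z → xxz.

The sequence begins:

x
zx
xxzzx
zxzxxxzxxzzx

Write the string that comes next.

xxzzxxxzzxzxzxxxzzxzxxxzxxzzx

Rewriting each symbol of zxzxxxzxxzzx: z→xxz, x→zx, z→xxz, x→zx, x→zx, x→zx, z→xxz, x→zx, x→zx, z→xxz, z→xxz, x→zx, which concatenates to xxz zx xxz zx zx zx xxz zx zx xxz xxz zx.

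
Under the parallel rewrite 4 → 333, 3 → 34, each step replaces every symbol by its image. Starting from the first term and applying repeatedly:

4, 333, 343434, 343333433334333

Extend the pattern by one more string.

343333434343433334343434333343434

Applying the rule to each of the 15 symbols of 343333433334333 gives the pieces 34 333 34 34 34 34 333 34 34 34 34 333 34 34 34, which concatenate to the answer.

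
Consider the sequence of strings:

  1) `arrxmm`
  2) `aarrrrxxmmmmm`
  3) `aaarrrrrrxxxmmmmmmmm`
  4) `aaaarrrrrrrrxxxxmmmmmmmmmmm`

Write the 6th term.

aaaaaarrrrrrrrrrrrxxxxxxmmmmmmmmmmmmmmmmm

Term n consists of n a's, followed by 2n r's, followed by n x's, followed by 3n-1 m's (n = 1, 2, …).
At n = 6 the blocks have lengths 6, 12, 6, 17.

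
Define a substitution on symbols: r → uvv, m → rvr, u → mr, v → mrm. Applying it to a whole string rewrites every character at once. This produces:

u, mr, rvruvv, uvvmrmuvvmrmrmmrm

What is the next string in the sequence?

mrmrmmrmrvruvvrvrmrmrmmrmrvruvvrvruvvrvrrvruvvrvr

Applying the rule to each of the 17 symbols of uvvmrmuvvmrmrmmrm gives the pieces mr mrm mrm rvr uvv rvr mr mrm mrm rvr uvv rvr uvv rvr rvr uvv rvr, which concatenate to the answer.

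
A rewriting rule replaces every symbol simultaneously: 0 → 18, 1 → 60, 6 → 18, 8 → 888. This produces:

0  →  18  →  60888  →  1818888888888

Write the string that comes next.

φ(1818888888888) expands symbol-by-symbol to 60 888 60 888 888 888 888 888 888 888 888 888 888; joining the 13 pieces gives the next term.

6088860888888888888888888888888888888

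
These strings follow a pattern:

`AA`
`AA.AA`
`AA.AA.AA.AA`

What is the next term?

Every step duplicates the string with '.' between the halves.
Doubling AA.AA.AA.AA with '.' between the halves:

AA.AA.AA.AA.AA.AA.AA.AA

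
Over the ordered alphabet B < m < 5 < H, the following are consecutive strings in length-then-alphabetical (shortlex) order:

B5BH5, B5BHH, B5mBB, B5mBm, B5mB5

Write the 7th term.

Advancing 2 positions from B5mB5 through B5mB5 → B5mBH reaches term 7.

B5mmB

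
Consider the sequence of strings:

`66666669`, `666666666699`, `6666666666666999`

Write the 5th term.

666666666666666666699999

Each string has the form 6^{3n+1} 9^{n-1}, where the shown terms are n = 2, 3, 4.
For term 5, n = 6, so the run lengths are 19, 5.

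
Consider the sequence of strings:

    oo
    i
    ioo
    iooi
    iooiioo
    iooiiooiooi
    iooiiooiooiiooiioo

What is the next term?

From term 3 onward, concatenate the last term with the second-to-last: i·oo = ioo, ioo·i = iooi, …
Continuing: iooiiooiooiiooiioo · iooiiooiooi gives term 8.

iooiiooiooiiooiiooiooiiooiooi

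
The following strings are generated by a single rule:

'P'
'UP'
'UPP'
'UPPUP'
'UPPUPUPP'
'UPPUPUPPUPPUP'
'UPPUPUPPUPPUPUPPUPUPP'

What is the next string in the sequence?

UPPUPUPPUPPUPUPPUPUPPUPPUPUPPUPPUP

This is a Fibonacci-style word recurrence s(k) = s(k−1)·s(k−2): e.g. UP·P = UPP.
Continuing: UPPUPUPPUPPUPUPPUPUPP · UPPUPUPPUPPUP gives term 8.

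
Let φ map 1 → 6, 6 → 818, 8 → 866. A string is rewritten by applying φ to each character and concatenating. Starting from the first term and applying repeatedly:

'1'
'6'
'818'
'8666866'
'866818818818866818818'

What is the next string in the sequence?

Rewriting the 21 symbols of 866818818818866818818 one by one yields 866 818 818 866 6 866 866 6 866 866 6 866 866 818 818 866 6 866 866 6 866; concatenated:

86681881886668668666866866686686681881886668668666866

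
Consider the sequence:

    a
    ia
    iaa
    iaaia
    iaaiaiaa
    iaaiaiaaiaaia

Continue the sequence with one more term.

This is a Fibonacci-style word recurrence s(k) = s(k−1)·s(k−2): e.g. ia·a = iaa.
The next term joins iaaiaiaaiaaia and iaaiaiaa.

iaaiaiaaiaaiaiaaiaiaa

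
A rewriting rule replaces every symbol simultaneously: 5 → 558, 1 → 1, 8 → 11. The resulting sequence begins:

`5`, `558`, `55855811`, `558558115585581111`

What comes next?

Rewriting the 18 symbols of 558558115585581111 one by one yields 558 558 11 558 558 11 1 1 558 558 11 558 558 11 1 1 1 1; concatenated:

55855811558558111155855811558558111111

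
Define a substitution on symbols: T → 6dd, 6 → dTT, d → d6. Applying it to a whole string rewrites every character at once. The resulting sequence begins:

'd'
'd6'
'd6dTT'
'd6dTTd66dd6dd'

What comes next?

Rewriting the 13 symbols of d6dTTd66dd6dd one by one yields d6 dTT d6 6dd 6dd d6 dTT dTT d6 d6 dTT d6 d6; concatenated:

d6dTTd66dd6ddd6dTTdTTd6d6dTTd6d6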